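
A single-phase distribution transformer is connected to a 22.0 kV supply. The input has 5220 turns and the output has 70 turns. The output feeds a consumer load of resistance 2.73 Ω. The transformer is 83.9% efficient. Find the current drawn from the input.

I_in ≈ 1.73 A

V_out = 22000 × 70/5220 = 295.02 V.
I_out = V_out/R = 295.02/2.73 = 108.07 A.
P_out = V_out I_out = 295.02 × 108.07 = 31881 W.
P_in = P_out/η = 31881/0.839 = 37999 W.
I_in = P_in/V_in = 37999/22000 = 1.73 A.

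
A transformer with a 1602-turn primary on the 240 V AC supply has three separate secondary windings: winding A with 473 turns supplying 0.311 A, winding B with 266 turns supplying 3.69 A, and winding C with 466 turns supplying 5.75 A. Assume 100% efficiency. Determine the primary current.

V_A = 240 × 473/1602 = 70.861 V; V_B = 240 × 266/1602 = 39.850 V; V_C = 240 × 466/1602 = 69.813 V.
P_out = V_A I_A + V_B I_B + V_C I_C = 70.861×0.311 + 39.850×3.69 + 69.813×5.75 = 22.038 + 147.05 + 401.42 = 570.51 W.
Ideal ⇒ P_in = P_out, so I_p = P_out/V_p = 570.51/240 = 2.38 A.

I_p ≈ 2.38 A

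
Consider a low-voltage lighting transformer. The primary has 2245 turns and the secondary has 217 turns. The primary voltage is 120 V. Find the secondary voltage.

V_s/V_p = N_s/N_p, so V_s = 120 × 217/2245 = 11.6 V.

V_s ≈ 11.6 V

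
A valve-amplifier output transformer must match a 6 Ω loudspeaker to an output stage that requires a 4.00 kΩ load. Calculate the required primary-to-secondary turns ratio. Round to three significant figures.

N_p/N_s ≈ 25.8

Z_p/Z_s = (N_p/N_s)², so N_p/N_s = √(4000/6) = √667 = 25.8.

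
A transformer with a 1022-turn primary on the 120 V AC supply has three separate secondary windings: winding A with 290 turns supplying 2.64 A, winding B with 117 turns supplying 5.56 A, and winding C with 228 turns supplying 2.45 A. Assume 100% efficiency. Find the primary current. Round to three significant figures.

I_p ≈ 1.93 A

V_A = 120 × 290/1022 = 34.051 V; V_B = 120 × 117/1022 = 13.738 V; V_C = 120 × 228/1022 = 26.771 V.
P_out = V_A I_A + V_B I_B + V_C I_C = 34.051×2.64 + 13.738×5.56 + 26.771×2.45 = 89.894 + 76.382 + 65.589 = 231.87 W.
Ideal ⇒ P_in = P_out, so I_p = P_out/V_p = 231.87/120 = 1.93 A.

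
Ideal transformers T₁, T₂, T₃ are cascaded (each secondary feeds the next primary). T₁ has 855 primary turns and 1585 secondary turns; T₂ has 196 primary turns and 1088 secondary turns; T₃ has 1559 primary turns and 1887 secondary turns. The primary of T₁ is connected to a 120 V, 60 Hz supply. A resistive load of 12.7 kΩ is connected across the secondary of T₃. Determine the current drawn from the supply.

Secondary of T₁: V = 120.00 × 1585/855 = 222.46 V.
Secondary of T₂: V = 222.46 × 1088/196 = 1234.9 V.
Secondary of T₃: V = 1234.9 × 1887/1559 = 1494.7 V.
I_load = 1494.7/12700 = 0.11769 A, so P_out = 1494.7 × 0.11769 = 175.91 W.
All ideal ⇒ P_in = P_out, so I_supply = 175.91/120 = 1.47 A.

I_supply ≈ 1.47 A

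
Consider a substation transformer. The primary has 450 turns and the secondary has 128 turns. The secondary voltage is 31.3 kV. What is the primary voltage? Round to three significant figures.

V_p ≈ 110000 V

V_p/V_s = N_p/N_s, so V_p = 31300 × 450/128 = 110000 V.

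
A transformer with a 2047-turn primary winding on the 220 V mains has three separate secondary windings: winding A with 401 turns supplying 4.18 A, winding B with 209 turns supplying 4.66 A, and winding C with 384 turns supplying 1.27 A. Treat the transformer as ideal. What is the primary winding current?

I_p ≈ 1.53 A

V_A = 220 × 401/2047 = 43.097 V; V_B = 220 × 209/2047 = 22.462 V; V_C = 220 × 384/2047 = 41.270 V.
P_out = V_A I_A + V_B I_B + V_C I_C = 43.097×4.18 + 22.462×4.66 + 41.270×1.27 = 180.15 + 104.67 + 52.413 = 337.23 W.
Ideal ⇒ P_in = P_out, so I_p = P_out/V_p = 337.23/220 = 1.53 A.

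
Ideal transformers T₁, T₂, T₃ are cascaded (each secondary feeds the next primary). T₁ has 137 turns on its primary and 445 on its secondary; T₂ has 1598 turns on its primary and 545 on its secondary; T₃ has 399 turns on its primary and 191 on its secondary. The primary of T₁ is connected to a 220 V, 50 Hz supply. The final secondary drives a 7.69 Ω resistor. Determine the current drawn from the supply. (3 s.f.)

After T₁: V = 220.00 × 445/137 = 714.60 V.
After T₂: V = 714.60 × 545/1598 = 243.71 V.
After T₃: V = 243.71 × 191/399 = 116.67 V.
I_load = 116.67/7.69 = 15.171 A, so P_out = 116.67 × 15.171 = 1769.9 W.
All ideal ⇒ P_in = P_out, so I_supply = 1769.9/220 = 8.05 A.

I_supply ≈ 8.05 A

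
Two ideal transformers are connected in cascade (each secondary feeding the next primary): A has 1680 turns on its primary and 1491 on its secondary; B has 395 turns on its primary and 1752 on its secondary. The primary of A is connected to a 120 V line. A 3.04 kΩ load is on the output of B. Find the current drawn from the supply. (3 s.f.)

I_supply ≈ 0.612 A

Secondary of A: V = 120.00 × 1491/1680 = 106.50 V.
Secondary of B: V = 106.50 × 1752/395 = 472.37 V.
I_load = 472.37/3040 = 0.15539 A, so P_out = 472.37 × 0.15539 = 73.401 W.
All ideal ⇒ P_in = P_out, so I_supply = 73.401/120 = 0.612 A.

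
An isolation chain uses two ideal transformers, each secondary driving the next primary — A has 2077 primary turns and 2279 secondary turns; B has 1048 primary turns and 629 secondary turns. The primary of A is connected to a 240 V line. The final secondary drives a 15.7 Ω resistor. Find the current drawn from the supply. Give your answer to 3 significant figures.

I_supply ≈ 6.63 A

Secondary of A: V = 240.00 × 2279/2077 = 263.34 V.
Secondary of B: V = 263.34 × 629/1048 = 158.06 V.
I_load = 158.06/15.7 = 10.067 A, so P_out = 158.06 × 10.067 = 1591.2 W.
All ideal ⇒ P_in = P_out, so I_supply = 1591.2/240 = 6.63 A.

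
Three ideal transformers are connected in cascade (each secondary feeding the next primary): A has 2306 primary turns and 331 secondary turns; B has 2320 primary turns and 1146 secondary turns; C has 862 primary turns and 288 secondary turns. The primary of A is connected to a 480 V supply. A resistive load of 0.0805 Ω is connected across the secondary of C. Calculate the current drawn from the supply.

I_supply ≈ 3.35 A

After A: V = 480.00 × 331/2306 = 68.899 V.
After B: V = 68.899 × 1146/2320 = 34.033 V.
After C: V = 34.033 × 288/862 = 11.371 V.
I_load = 11.371/0.0805 = 141.25 A, so P_out = 11.371 × 141.25 = 1606.2 W.
All ideal ⇒ P_in = P_out, so I_supply = 1606.2/480 = 3.35 A.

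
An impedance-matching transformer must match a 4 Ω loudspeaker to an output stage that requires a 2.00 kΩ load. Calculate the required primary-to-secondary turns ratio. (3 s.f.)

N_p/N_s ≈ 22.4

Z_p/Z_s = (N_p/N_s)², so N_p/N_s = √(2000/4) = √500 = 22.4.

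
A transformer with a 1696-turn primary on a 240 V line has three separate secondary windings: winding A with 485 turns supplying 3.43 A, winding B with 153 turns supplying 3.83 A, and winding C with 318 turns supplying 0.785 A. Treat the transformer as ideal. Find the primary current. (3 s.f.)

V_A = 240 × 485/1696 = 68.632 V; V_B = 240 × 153/1696 = 21.651 V; V_C = 240 × 318/1696 = 45.000 V.
P_out = V_A I_A + V_B I_B + V_C I_C = 68.632×3.43 + 21.651×3.83 + 45.000×0.785 = 235.41 + 82.923 + 35.325 = 353.66 W.
Ideal ⇒ P_in = P_out, so I_p = P_out/V_p = 353.66/240 = 1.47 A.

I_p ≈ 1.47 A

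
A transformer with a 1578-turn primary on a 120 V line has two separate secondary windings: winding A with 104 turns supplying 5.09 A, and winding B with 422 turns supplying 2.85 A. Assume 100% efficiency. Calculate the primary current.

V_A = 120 × 104/1578 = 7.9087 V; V_B = 120 × 422/1578 = 32.091 V.
P_out = V_A I_A + V_B I_B = 7.9087×5.09 + 32.091×2.85 = 40.256 + 91.460 = 131.72 W.
Ideal ⇒ P_in = P_out, so I_p = P_out/V_p = 131.72/120 = 1.10 A.

I_p ≈ 1.10 A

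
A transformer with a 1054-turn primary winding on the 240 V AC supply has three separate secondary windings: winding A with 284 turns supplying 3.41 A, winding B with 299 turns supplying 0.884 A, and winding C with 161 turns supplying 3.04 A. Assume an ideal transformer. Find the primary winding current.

I_p ≈ 1.63 A

V_A = 240 × 284/1054 = 64.668 V; V_B = 240 × 299/1054 = 68.083 V; V_C = 240 × 161/1054 = 36.660 V.
P_out = V_A I_A + V_B I_B + V_C I_C = 64.668×3.41 + 68.083×0.884 + 36.660×3.04 = 220.52 + 60.186 + 111.45 = 392.15 W.
Ideal ⇒ P_in = P_out, so I_p = P_out/V_p = 392.15/240 = 1.63 A.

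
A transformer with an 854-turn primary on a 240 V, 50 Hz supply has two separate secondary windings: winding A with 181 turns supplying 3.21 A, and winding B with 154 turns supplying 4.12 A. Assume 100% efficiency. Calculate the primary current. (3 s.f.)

V_A = 240 × 181/854 = 50.867 V; V_B = 240 × 154/854 = 43.279 V.
P_out = V_A I_A + V_B I_B = 50.867×3.21 + 43.279×4.12 = 163.28 + 178.31 = 341.59 W.
Ideal ⇒ P_in = P_out, so I_p = P_out/V_p = 341.59/240 = 1.42 A.

I_p ≈ 1.42 A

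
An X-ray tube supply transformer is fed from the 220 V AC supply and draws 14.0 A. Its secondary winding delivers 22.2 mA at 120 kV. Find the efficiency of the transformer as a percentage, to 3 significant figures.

η ≈ 86.5%

P_in = 220 × 14.0 = 3080.00 W.
P_out = 120000 × 0.0222 = 2664.00 W.
η = P_out/P_in = 2664.00/3080.00 = 0.865.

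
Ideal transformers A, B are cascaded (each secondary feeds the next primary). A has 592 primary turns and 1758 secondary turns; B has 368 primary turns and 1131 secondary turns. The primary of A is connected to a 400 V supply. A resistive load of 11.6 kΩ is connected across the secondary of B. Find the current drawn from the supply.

After A: V = 400.00 × 1758/592 = 1187.8 V.
After B: V = 1187.8 × 1131/368 = 3650.7 V.
I_load = 3650.7/11600 = 0.31471 A, so P_out = 3650.7 × 0.31471 = 1148.9 W.
All ideal ⇒ P_in = P_out, so I_supply = 1148.9/400 = 2.87 A.

I_supply ≈ 2.87 A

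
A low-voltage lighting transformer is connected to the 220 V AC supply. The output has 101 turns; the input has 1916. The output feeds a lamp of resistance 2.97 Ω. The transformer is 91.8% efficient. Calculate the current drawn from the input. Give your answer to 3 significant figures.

V_out = 220 × 101/1916 = 11.597 V.
I_out = V_out/R = 11.597/2.97 = 3.9047 A.
P_out = V_out I_out = 11.597 × 3.9047 = 45.284 W.
P_in = P_out/η = 45.284/0.918 = 49.329 W.
I_in = P_in/V_in = 49.329/220 = 0.224 A.

I_in ≈ 0.224 A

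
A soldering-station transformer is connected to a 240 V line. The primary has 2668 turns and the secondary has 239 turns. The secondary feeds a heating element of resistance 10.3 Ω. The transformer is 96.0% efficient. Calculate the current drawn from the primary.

I_p ≈ 0.195 A

V_s = 240 × 239/2668 = 21.499 V.
I_s = V_s/R = 21.499/10.3 = 2.0873 A.
P_out = V_s I_s = 21.499 × 2.0873 = 44.876 W.
P_in = P_out/η = 44.876/0.960 = 46.745 W.
I_p = P_in/V_p = 46.745/240 = 0.195 A.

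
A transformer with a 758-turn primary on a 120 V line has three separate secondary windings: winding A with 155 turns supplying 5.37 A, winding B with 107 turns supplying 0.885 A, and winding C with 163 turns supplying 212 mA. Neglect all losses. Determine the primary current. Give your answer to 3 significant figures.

I_p ≈ 1.27 A

V_A = 120 × 155/758 = 24.538 V; V_B = 120 × 107/758 = 16.939 V; V_C = 120 × 163/758 = 25.805 V.
P_out = V_A I_A + V_B I_B + V_C I_C = 24.538×5.37 + 16.939×0.885 + 25.805×0.212 = 131.77 + 14.991 + 5.4706 = 152.23 W.
Ideal ⇒ P_in = P_out, so I_p = P_out/V_p = 152.23/120 = 1.27 A.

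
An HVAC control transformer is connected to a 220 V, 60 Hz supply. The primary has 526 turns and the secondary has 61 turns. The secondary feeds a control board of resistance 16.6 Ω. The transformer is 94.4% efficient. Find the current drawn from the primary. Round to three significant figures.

V_s = 220 × 61/526 = 25.513 V.
I_s = V_s/R = 25.513/16.6 = 1.5369 A.
P_out = V_s I_s = 25.513 × 1.5369 = 39.213 W.
P_in = P_out/η = 39.213/0.944 = 41.539 W.
I_p = P_in/V_p = 41.539/220 = 0.189 A.

I_p ≈ 0.189 A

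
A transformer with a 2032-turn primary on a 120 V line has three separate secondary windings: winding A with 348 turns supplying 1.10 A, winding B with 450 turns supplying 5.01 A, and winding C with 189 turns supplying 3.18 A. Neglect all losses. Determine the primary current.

I_p ≈ 1.59 A

V_A = 120 × 348/2032 = 20.551 V; V_B = 120 × 450/2032 = 26.575 V; V_C = 120 × 189/2032 = 11.161 V.
P_out = V_A I_A + V_B I_B + V_C I_C = 20.551×1.10 + 26.575×5.01 + 11.161×3.18 = 22.606 + 133.14 + 35.493 = 191.24 W.
Ideal ⇒ P_in = P_out, so I_p = P_out/V_p = 191.24/120 = 1.59 A.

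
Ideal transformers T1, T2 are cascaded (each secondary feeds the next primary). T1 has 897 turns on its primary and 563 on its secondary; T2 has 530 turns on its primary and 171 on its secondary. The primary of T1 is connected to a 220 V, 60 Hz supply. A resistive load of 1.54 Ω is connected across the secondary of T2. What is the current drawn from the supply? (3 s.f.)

I_supply ≈ 5.86 A

Secondary of T1: V = 220.00 × 563/897 = 138.08 V.
Secondary of T2: V = 138.08 × 171/530 = 44.551 V.
I_load = 44.551/1.54 = 28.929 A, so P_out = 44.551 × 28.929 = 1288.8 W.
All ideal ⇒ P_in = P_out, so I_supply = 1288.8/220 = 5.86 A.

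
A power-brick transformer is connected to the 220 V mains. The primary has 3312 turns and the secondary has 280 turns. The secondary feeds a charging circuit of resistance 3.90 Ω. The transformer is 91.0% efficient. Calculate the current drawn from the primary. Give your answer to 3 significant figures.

V_s = 220 × 280/3312 = 18.599 V.
I_s = V_s/R = 18.599/3.90 = 4.7690 A.
P_out = V_s I_s = 18.599 × 4.7690 = 88.698 W.
P_in = P_out/η = 88.698/0.910 = 97.471 W.
I_p = P_in/V_p = 97.471/220 = 0.443 A.

I_p ≈ 0.443 A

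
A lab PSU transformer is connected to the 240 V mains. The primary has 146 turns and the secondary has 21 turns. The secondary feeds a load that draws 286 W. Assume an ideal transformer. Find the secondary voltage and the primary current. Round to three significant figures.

V_s ≈ 34.5 V, I_p ≈ 1.19 A

V_s = V_p × N_s/N_p = 240 × 21/146 = 34.521 V.
I_s = P/V_s = 286/34.521 = 8.2849 A.
I_p = I_s × N_s/N_p = 8.2849 × 21/146 = 1.19 A.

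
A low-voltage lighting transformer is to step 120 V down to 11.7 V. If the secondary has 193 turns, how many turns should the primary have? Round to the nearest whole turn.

N_p/N_s = V_p/V_s, so N_p = 193 × 120/11.7 = 1979.5 ≈ 1979 turns.

N_p = 1979 turns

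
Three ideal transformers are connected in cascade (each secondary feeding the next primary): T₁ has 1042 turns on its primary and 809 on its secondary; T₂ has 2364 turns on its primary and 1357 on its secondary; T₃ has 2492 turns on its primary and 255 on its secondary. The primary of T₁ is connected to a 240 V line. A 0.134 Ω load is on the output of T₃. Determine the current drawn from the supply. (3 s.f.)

I_supply ≈ 3.72 A

Secondary of T₁: V = 240.00 × 809/1042 = 186.33 V.
Secondary of T₂: V = 186.33 × 1357/2364 = 106.96 V.
Secondary of T₃: V = 106.96 × 255/2492 = 10.945 V.
I_load = 10.945/0.134 = 81.679 A, so P_out = 10.945 × 81.679 = 893.98 W.
All ideal ⇒ P_in = P_out, so I_supply = 893.98/240 = 3.72 A.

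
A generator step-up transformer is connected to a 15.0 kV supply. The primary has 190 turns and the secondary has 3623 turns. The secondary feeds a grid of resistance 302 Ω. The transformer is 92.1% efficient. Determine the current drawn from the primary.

I_p ≈ 19600 A

V_s = 15000 × 3623/190 = 286030 V.
I_s = V_s/R = 286030/302 = 947.11 A.
P_out = V_s I_s = 286030 × 947.11 = 2.7090×10^8 W.
P_in = P_out/η = 2.7090×10^8/0.921 = 2.9413×10^8 W.
I_p = P_in/V_p = 2.9413×10^8/15000 = 19600 A.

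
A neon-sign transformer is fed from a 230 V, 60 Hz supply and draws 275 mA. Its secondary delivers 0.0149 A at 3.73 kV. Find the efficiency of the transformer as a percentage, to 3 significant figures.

P_in = 230 × 0.275 = 63.2500 W.
P_out = 3730 × 0.0149 = 55.5770 W.
η = P_out/P_in = 55.5770/63.2500 = 0.879.

η ≈ 87.9%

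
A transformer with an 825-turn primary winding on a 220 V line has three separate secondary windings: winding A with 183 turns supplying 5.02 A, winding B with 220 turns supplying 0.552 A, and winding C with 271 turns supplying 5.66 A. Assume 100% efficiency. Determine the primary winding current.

V_A = 220 × 183/825 = 48.800 V; V_B = 220 × 220/825 = 58.667 V; V_C = 220 × 271/825 = 72.267 V.
P_out = V_A I_A + V_B I_B + V_C I_C = 48.800×5.02 + 58.667×0.552 + 72.267×5.66 = 244.98 + 32.384 + 409.03 = 686.39 W.
Ideal ⇒ P_in = P_out, so I_p = P_out/V_p = 686.39/220 = 3.12 A.

I_p ≈ 3.12 A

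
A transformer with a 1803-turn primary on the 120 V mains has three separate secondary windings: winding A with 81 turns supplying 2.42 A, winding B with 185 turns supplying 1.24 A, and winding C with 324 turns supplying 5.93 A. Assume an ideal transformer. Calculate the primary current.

V_A = 120 × 81/1803 = 5.3910 V; V_B = 120 × 185/1803 = 12.313 V; V_C = 120 × 324/1803 = 21.564 V.
P_out = V_A I_A + V_B I_B + V_C I_C = 5.3910×2.42 + 12.313×1.24 + 21.564×5.93 = 13.046 + 15.268 + 127.87 = 156.19 W.
Ideal ⇒ P_in = P_out, so I_p = P_out/V_p = 156.19/120 = 1.30 A.

I_p ≈ 1.30 A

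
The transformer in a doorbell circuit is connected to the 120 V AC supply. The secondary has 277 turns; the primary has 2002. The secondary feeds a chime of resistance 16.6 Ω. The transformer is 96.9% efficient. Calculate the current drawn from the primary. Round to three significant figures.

V_s = 120 × 277/2002 = 16.603 V.
I_s = V_s/R = 16.603/16.6 = 1.0002 A.
P_out = V_s I_s = 16.603 × 1.0002 = 16.607 W.
P_in = P_out/η = 16.607/0.969 = 17.138 W.
I_p = P_in/V_p = 17.138/120 = 0.143 A.

I_p ≈ 0.143 A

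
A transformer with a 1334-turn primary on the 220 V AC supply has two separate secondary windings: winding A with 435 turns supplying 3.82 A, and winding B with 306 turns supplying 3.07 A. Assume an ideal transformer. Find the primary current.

V_A = 220 × 435/1334 = 71.739 V; V_B = 220 × 306/1334 = 50.465 V.
P_out = V_A I_A + V_B I_B = 71.739×3.82 + 50.465×3.07 = 274.04 + 154.93 = 428.97 W.
Ideal ⇒ P_in = P_out, so I_p = P_out/V_p = 428.97/220 = 1.95 A.

I_p ≈ 1.95 A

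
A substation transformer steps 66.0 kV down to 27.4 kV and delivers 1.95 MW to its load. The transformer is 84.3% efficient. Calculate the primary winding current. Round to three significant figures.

P_in = P_out/η = 1.95×10^6/0.843 = 2.3132×10^6 W.
I_p = P_in/V_p = 2.3132×10^6/66000 = 35.0 A.

I_p ≈ 35.0 A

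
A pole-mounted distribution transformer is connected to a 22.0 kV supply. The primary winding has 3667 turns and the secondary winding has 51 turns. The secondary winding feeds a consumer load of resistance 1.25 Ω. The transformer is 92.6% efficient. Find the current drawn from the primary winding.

I_p ≈ 3.68 A

V_s = 22000 × 51/3667 = 305.97 V.
I_s = V_s/R = 305.97/1.25 = 244.78 A.
P_out = V_s I_s = 305.97 × 244.78 = 74895 W.
P_in = P_out/η = 74895/0.926 = 80880 W.
I_p = P_in/V_p = 80880/22000 = 3.68 A.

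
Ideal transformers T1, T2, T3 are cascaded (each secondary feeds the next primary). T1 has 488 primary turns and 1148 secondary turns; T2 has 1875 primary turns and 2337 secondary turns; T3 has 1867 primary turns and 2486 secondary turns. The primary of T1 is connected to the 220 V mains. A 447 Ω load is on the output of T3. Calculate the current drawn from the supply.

I_supply ≈ 7.50 A

After T1: V = 220.00 × 1148/488 = 517.54 V.
After T2: V = 517.54 × 2337/1875 = 645.06 V.
After T3: V = 645.06 × 2486/1867 = 858.93 V.
I_load = 858.93/447 = 1.9215 A, so P_out = 858.93 × 1.9215 = 1650.5 W.
All ideal ⇒ P_in = P_out, so I_supply = 1650.5/220 = 7.50 A.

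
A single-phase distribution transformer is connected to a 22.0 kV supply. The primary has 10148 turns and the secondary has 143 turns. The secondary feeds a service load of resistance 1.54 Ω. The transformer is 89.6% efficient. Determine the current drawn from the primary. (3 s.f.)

I_p ≈ 3.17 A

V_s = 22000 × 143/10148 = 310.01 V.
I_s = V_s/R = 310.01/1.54 = 201.31 A.
P_out = V_s I_s = 310.01 × 201.31 = 62407 W.
P_in = P_out/η = 62407/0.896 = 69651 W.
I_p = P_in/V_p = 69651/22000 = 3.17 A.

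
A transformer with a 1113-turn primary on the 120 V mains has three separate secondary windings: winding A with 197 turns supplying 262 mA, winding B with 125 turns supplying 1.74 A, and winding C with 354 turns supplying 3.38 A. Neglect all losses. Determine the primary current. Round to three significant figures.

I_p ≈ 1.32 A

V_A = 120 × 197/1113 = 21.240 V; V_B = 120 × 125/1113 = 13.477 V; V_C = 120 × 354/1113 = 38.167 V.
P_out = V_A I_A + V_B I_B + V_C I_C = 21.240×0.262 + 13.477×1.74 + 38.167×3.38 = 5.5649 + 23.450 + 129.00 = 158.02 W.
Ideal ⇒ P_in = P_out, so I_p = P_out/V_p = 158.02/120 = 1.32 A.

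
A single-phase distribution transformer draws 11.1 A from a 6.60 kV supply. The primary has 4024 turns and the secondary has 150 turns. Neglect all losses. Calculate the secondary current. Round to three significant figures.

I_s ≈ 298 A

I_s/I_p = N_p/N_s, so I_s = 11.1 × 4024/150 = 298 A.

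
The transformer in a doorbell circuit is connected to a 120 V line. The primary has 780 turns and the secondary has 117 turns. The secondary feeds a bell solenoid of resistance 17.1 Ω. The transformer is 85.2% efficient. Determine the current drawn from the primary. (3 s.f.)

I_p ≈ 0.185 A

V_s = 120 × 117/780 = 18.000 V.
I_s = V_s/R = 18.000/17.1 = 1.0526 A.
P_out = V_s I_s = 18.000 × 1.0526 = 18.947 W.
P_in = P_out/η = 18.947/0.852 = 22.239 W.
I_p = P_in/V_p = 22.239/120 = 0.185 A.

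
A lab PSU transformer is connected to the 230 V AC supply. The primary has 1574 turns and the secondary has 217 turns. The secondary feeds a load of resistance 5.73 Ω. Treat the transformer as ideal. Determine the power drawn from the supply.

P ≈ 175 W

V_s = V_p × N_s/N_p = 230 × 217/1574 = 31.709 V.
I_s = V_s/R = 31.709/5.73 = 5.5339 A.
I_p = I_s × N_s/N_p = 5.5339 × 217/1574 = 0.76293 A.
P = V_p I_p = 230 × 0.76293 = 175 W.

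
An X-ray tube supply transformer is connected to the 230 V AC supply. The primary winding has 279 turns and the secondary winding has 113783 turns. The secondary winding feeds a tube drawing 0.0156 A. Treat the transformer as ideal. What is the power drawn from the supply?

I_p = I_s × N_s/N_p = 0.0156 × 113783/279 = 6.3621 A.
P = V_p I_p = 230 × 6.3621 = 1460 W.

P ≈ 1460 W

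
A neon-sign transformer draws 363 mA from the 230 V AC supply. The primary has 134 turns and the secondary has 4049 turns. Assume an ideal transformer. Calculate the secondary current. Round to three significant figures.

I_s ≈ 0.0120 A

I_s/I_p = N_p/N_s, so I_s = 0.363 × 134/4049 = 0.0120 A.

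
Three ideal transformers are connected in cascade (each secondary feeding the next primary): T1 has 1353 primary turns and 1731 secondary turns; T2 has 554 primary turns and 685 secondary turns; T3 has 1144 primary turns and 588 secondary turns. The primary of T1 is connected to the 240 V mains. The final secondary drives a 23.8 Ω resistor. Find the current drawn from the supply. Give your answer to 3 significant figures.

I_supply ≈ 6.67 A

After T1: V = 240.00 × 1731/1353 = 307.05 V.
After T2: V = 307.05 × 685/554 = 379.66 V.
After T3: V = 379.66 × 588/1144 = 195.14 V.
I_load = 195.14/23.8 = 8.1991 A, so P_out = 195.14 × 8.1991 = 1600.0 W.
All ideal ⇒ P_in = P_out, so I_supply = 1600.0/240 = 6.67 A.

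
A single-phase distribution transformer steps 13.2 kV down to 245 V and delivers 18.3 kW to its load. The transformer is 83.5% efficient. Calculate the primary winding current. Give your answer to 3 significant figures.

I_p ≈ 1.66 A

P_in = P_out/η = 18300/0.835 = 21916 W.
I_p = P_in/V_p = 21916/13200 = 1.66 A.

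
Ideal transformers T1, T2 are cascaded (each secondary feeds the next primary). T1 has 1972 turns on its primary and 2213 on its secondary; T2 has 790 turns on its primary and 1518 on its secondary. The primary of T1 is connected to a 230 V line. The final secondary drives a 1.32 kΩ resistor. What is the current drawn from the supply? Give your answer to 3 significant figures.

Secondary of T1: V = 230.00 × 2213/1972 = 258.11 V.
Secondary of T2: V = 258.11 × 1518/790 = 495.96 V.
I_load = 495.96/1320 = 0.37573 A, so P_out = 495.96 × 0.37573 = 186.35 W.
All ideal ⇒ P_in = P_out, so I_supply = 186.35/230 = 0.810 A.

I_supply ≈ 0.810 A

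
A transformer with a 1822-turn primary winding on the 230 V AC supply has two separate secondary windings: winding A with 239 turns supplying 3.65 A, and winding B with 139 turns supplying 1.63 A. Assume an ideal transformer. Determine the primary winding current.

I_p ≈ 0.603 A

V_A = 230 × 239/1822 = 30.170 V; V_B = 230 × 139/1822 = 17.547 V.
P_out = V_A I_A + V_B I_B = 30.170×3.65 + 17.547×1.63 = 110.12 + 28.601 = 138.72 W.
Ideal ⇒ P_in = P_out, so I_p = P_out/V_p = 138.72/230 = 0.603 A.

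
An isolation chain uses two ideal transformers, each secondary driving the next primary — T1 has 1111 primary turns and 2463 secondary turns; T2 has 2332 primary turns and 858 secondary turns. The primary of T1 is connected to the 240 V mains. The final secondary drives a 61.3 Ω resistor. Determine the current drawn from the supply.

After T1: V = 240.00 × 2463/1111 = 532.06 V.
After T2: V = 532.06 × 858/2332 = 195.76 V.
I_load = 195.76/61.3 = 3.1934 A, so P_out = 195.76 × 3.1934 = 625.14 W.
All ideal ⇒ P_in = P_out, so I_supply = 625.14/240 = 2.60 A.

I_supply ≈ 2.60 A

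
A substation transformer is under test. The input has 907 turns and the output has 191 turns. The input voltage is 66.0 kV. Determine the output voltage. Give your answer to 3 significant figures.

V_out/V_in = N_out/N_in, so V_out = 66000 × 191/907 = 13900 V.

V_out ≈ 13900 V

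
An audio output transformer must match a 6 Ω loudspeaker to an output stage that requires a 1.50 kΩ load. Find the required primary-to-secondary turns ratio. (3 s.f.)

Z_p/Z_s = (N_p/N_s)², so N_p/N_s = √(1500/6) = √250 = 15.8.

N_p/N_s ≈ 15.8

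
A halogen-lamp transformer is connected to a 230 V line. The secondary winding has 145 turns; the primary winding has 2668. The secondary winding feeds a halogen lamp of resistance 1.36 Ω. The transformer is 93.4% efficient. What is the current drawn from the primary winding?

V_s = 230 × 145/2668 = 12.500 V.
I_s = V_s/R = 12.500/1.36 = 9.1912 A.
P_out = V_s I_s = 12.500 × 9.1912 = 114.89 W.
P_in = P_out/η = 114.89/0.934 = 123.01 W.
I_p = P_in/V_p = 123.01/230 = 0.535 A.

I_p ≈ 0.535 A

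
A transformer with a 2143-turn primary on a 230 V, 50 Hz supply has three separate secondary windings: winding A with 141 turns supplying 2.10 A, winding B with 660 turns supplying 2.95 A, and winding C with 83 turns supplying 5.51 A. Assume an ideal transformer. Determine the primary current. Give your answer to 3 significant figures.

V_A = 230 × 141/2143 = 15.133 V; V_B = 230 × 660/2143 = 70.835 V; V_C = 230 × 83/2143 = 8.9081 V.
P_out = V_A I_A + V_B I_B + V_C I_C = 15.133×2.10 + 70.835×2.95 + 8.9081×5.51 = 31.779 + 208.96 + 49.083 = 289.83 W.
Ideal ⇒ P_in = P_out, so I_p = P_out/V_p = 289.83/230 = 1.26 A.

I_p ≈ 1.26 A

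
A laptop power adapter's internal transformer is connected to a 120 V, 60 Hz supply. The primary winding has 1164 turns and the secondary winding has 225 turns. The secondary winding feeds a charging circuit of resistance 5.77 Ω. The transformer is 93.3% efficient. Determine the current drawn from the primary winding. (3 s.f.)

I_p ≈ 0.833 A

V_s = 120 × 225/1164 = 23.196 V.
I_s = V_s/R = 23.196/5.77 = 4.0201 A.
P_out = V_s I_s = 23.196 × 4.0201 = 93.249 W.
P_in = P_out/η = 93.249/0.933 = 99.946 W.
I_p = P_in/V_p = 99.946/120 = 0.833 A.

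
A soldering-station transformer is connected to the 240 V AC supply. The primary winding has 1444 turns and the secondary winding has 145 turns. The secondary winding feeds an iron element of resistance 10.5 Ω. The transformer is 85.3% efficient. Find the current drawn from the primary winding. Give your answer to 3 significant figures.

V_s = 240 × 145/1444 = 24.100 V.
I_s = V_s/R = 24.100/10.5 = 2.2952 A.
P_out = V_s I_s = 24.100 × 2.2952 = 55.314 W.
P_in = P_out/η = 55.314/0.853 = 64.846 W.
I_p = P_in/V_p = 64.846/240 = 0.270 A.

I_p ≈ 0.270 A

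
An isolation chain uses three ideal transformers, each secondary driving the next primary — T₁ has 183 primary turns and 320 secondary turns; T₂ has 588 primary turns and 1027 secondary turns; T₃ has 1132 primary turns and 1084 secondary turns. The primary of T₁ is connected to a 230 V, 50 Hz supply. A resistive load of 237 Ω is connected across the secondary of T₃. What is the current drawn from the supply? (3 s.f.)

After T₁: V = 230.00 × 320/183 = 402.19 V.
After T₂: V = 402.19 × 1027/588 = 702.46 V.
After T₃: V = 702.46 × 1084/1132 = 672.67 V.
I_load = 672.67/237 = 2.8383 A, so P_out = 672.67 × 2.8383 = 1909.2 W.
All ideal ⇒ P_in = P_out, so I_supply = 1909.2/230 = 8.30 A.

I_supply ≈ 8.30 A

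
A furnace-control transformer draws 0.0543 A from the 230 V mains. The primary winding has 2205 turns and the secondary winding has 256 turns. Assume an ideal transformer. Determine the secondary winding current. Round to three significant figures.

I_s/I_p = N_p/N_s, so I_s = 0.0543 × 2205/256 = 0.468 A.

I_s ≈ 0.468 A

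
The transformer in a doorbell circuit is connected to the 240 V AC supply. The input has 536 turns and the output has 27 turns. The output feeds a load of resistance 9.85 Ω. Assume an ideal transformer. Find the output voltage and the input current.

V_out ≈ 12.1 V, I_in ≈ 0.0618 A

V_out = V_in × N_out/N_in = 240 × 27/536 = 12.090 V.
I_out = V_out/R = 12.090/9.85 = 1.2274 A.
I_in = I_out × N_out/N_in = 1.2274 × 27/536 = 0.0618 A.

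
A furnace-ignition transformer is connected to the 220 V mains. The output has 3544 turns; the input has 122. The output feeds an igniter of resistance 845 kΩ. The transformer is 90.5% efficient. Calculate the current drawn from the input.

V_out = 220 × 3544/122 = 6390.8 V.
I_out = V_out/R = 6390.8/845000 = 0.0075631 A.
P_out = V_out I_out = 6390.8 × 0.0075631 = 48.334 W.
P_in = P_out/η = 48.334/0.905 = 53.408 W.
I_in = P_in/V_in = 53.408/220 = 0.243 A.

I_in ≈ 0.243 A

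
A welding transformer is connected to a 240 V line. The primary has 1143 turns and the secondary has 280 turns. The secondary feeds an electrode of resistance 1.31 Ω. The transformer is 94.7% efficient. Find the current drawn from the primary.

V_s = 240 × 280/1143 = 58.793 V.
I_s = V_s/R = 58.793/1.31 = 44.880 A.
P_out = V_s I_s = 58.793 × 44.880 = 2638.6 W.
P_in = P_out/η = 2638.6/0.947 = 2786.3 W.
I_p = P_in/V_p = 2786.3/240 = 11.6 A.

I_p ≈ 11.6 A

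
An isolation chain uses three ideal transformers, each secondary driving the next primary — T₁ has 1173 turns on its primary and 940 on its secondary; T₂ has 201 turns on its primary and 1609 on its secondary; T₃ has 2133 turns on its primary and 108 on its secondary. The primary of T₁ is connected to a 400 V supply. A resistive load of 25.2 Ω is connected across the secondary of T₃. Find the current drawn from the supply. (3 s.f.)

Secondary of T₁: V = 400.00 × 940/1173 = 320.55 V.
Secondary of T₂: V = 320.55 × 1609/201 = 2566.0 V.
Secondary of T₃: V = 2566.0 × 108/2133 = 129.92 V.
I_load = 129.92/25.2 = 5.1556 A, so P_out = 129.92 × 5.1556 = 669.83 W.
All ideal ⇒ P_in = P_out, so I_supply = 669.83/400 = 1.67 A.

I_supply ≈ 1.67 A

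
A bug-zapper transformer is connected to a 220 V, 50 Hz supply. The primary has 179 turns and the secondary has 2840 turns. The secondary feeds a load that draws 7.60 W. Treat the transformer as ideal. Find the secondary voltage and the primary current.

V_s = V_p × N_s/N_p = 220 × 2840/179 = 3490.5 V.
I_s = P/V_s = 7.60/3490.5 = 0.0021773 A.
I_p = I_s × N_s/N_p = 0.0021773 × 2840/179 = 0.0345 A.

V_s ≈ 3490 V, I_p ≈ 0.0345 A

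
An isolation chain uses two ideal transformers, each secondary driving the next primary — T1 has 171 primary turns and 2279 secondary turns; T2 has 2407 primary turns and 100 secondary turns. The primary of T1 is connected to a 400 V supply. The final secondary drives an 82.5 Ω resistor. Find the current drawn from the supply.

I_supply ≈ 1.49 A

After T1: V = 400.00 × 2279/171 = 5331.0 V.
After T2: V = 5331.0 × 100/2407 = 221.48 V.
I_load = 221.48/82.5 = 2.6846 A, so P_out = 221.48 × 2.6846 = 594.58 W.
All ideal ⇒ P_in = P_out, so I_supply = 594.58/400 = 1.49 A.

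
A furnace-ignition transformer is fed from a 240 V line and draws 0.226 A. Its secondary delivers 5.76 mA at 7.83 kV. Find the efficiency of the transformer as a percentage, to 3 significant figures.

η ≈ 83.2%

P_in = 240 × 0.226 = 54.2400 W.
P_out = 7830 × 0.00576 = 45.1008 W.
η = P_out/P_in = 45.1008/54.2400 = 0.832.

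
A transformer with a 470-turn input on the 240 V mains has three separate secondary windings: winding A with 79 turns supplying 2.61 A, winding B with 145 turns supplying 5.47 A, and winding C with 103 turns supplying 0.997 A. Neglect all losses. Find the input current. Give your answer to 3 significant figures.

V_A = 240 × 79/470 = 40.340 V; V_B = 240 × 145/470 = 74.043 V; V_C = 240 × 103/470 = 52.596 V.
P_out = V_A I_A + V_B I_B + V_C I_C = 40.340×2.61 + 74.043×5.47 + 52.596×0.997 = 105.29 + 405.01 + 52.438 = 562.74 W.
Ideal ⇒ P_in = P_out, so I_in = P_out/V_in = 562.74/240 = 2.34 A.

I_in ≈ 2.34 A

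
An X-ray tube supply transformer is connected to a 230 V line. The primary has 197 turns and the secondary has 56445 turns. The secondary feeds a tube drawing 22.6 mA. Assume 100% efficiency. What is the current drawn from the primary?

For an ideal transformer I_p N_p = I_s N_s, so I_p = 0.0226 × 56445/197 = 6.48 A.

I_p ≈ 6.48 A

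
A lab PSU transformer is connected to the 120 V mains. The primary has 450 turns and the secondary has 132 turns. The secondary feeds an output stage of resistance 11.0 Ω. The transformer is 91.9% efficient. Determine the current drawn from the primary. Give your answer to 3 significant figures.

V_s = 120 × 132/450 = 35.200 V.
I_s = V_s/R = 35.200/11.0 = 3.2000 A.
P_out = V_s I_s = 35.200 × 3.2000 = 112.64 W.
P_in = P_out/η = 112.64/0.919 = 122.57 W.
I_p = P_in/V_p = 122.57/120 = 1.02 A.

I_p ≈ 1.02 A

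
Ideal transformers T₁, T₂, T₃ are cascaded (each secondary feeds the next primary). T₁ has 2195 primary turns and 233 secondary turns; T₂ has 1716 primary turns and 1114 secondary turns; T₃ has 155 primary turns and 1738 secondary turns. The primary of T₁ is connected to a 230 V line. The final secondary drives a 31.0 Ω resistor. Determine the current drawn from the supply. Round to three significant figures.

Secondary of T₁: V = 230.00 × 233/2195 = 24.415 V.
Secondary of T₂: V = 24.415 × 1114/1716 = 15.850 V.
Secondary of T₃: V = 15.850 × 1738/155 = 177.72 V.
I_load = 177.72/31.0 = 5.7329 A, so P_out = 177.72 × 5.7329 = 1018.8 W.
All ideal ⇒ P_in = P_out, so I_supply = 1018.8/230 = 4.43 A.

I_supply ≈ 4.43 A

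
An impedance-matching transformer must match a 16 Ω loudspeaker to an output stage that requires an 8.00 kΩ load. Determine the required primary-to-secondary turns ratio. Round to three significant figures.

Z_p/Z_s = (N_p/N_s)², so N_p/N_s = √(8000/16) = √500 = 22.4.

N_p/N_s ≈ 22.4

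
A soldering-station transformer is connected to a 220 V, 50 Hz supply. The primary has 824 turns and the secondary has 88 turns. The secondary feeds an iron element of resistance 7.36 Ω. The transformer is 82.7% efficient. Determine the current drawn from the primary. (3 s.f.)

I_p ≈ 0.412 A

V_s = 220 × 88/824 = 23.495 V.
I_s = V_s/R = 23.495/7.36 = 3.1923 A.
P_out = V_s I_s = 23.495 × 3.1923 = 75.003 W.
P_in = P_out/η = 75.003/0.827 = 90.693 W.
I_p = P_in/V_p = 90.693/220 = 0.412 A.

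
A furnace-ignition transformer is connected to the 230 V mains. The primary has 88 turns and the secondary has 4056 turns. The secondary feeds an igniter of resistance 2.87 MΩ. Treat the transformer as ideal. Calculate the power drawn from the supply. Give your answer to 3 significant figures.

V_s = V_p × N_s/N_p = 230 × 4056/88 = 10601 V.
I_s = V_s/R = 10601/(2.87×10^6) = 0.0036937 A.
I_p = I_s × N_s/N_p = 0.0036937 × 4056/88 = 0.17025 A.
P = V_p I_p = 230 × 0.17025 = 39.2 W.

P ≈ 39.2 W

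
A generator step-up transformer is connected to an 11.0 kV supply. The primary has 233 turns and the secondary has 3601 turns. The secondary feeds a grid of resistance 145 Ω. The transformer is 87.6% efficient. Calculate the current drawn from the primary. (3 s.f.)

V_s = 11000 × 3601/233 = 170000 V.
I_s = V_s/R = 170000/145 = 1172.4 A.
P_out = V_s I_s = 170000 × 1172.4 = 1.9932×10^8 W.
P_in = P_out/η = 1.9932×10^8/0.876 = 2.2753×10^8 W.
I_p = P_in/V_p = 2.2753×10^8/11000 = 20700 A.

I_p ≈ 20700 A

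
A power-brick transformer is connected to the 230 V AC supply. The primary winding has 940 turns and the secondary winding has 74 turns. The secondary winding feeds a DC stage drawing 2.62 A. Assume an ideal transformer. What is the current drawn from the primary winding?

For an ideal transformer I_p N_p = I_s N_s, so I_p = 2.62 × 74/940 = 0.206 A.

I_p ≈ 0.206 A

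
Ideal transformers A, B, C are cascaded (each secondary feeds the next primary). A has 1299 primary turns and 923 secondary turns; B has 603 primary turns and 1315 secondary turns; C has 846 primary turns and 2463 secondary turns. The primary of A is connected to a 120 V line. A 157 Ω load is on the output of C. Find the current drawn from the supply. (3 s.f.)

Secondary of A: V = 120.00 × 923/1299 = 85.266 V.
Secondary of B: V = 85.266 × 1315/603 = 185.94 V.
Secondary of C: V = 185.94 × 2463/846 = 541.35 V.
I_load = 541.35/157 = 3.4481 A, so P_out = 541.35 × 3.4481 = 1866.6 W.
All ideal ⇒ P_in = P_out, so I_supply = 1866.6/120 = 15.6 A.

I_supply ≈ 15.6 A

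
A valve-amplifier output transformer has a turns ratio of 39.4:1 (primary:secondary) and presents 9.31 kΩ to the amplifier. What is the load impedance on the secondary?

Z_s ≈ 6.00 Ω

Z_s = Z_p/(N_p/N_s)² = 9310/39.4² = 6.00 Ω.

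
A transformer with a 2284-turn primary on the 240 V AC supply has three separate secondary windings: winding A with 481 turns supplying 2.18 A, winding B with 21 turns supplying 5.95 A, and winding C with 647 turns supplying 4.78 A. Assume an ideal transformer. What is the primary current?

I_p ≈ 1.87 A

V_A = 240 × 481/2284 = 50.543 V; V_B = 240 × 21/2284 = 2.2067 V; V_C = 240 × 647/2284 = 67.986 V.
P_out = V_A I_A + V_B I_B + V_C I_C = 50.543×2.18 + 2.2067×5.95 + 67.986×4.78 = 110.18 + 13.130 + 324.97 = 448.29 W.
Ideal ⇒ P_in = P_out, so I_p = P_out/V_p = 448.29/240 = 1.87 A.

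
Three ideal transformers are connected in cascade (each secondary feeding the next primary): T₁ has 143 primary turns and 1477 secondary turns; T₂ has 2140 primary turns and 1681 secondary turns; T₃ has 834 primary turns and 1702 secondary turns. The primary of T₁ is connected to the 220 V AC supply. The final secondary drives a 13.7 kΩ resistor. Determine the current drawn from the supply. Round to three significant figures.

I_supply ≈ 4.40 A

After T₁: V = 220.00 × 1477/143 = 2272.3 V.
After T₂: V = 2272.3 × 1681/2140 = 1784.9 V.
After T₃: V = 1784.9 × 1702/834 = 3642.6 V.
I_load = 3642.6/13700 = 0.26589 A, so P_out = 3642.6 × 0.26589 = 968.52 W.
All ideal ⇒ P_in = P_out, so I_supply = 968.52/220 = 4.40 A.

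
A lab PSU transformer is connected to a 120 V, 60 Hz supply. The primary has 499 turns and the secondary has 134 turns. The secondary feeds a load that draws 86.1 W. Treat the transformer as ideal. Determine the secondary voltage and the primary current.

V_s ≈ 32.2 V, I_p ≈ 0.718 A

V_s = V_p × N_s/N_p = 120 × 134/499 = 32.224 V.
I_s = P/V_s = 86.1/32.224 = 2.6719 A.
I_p = I_s × N_s/N_p = 2.6719 × 134/499 = 0.718 A.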